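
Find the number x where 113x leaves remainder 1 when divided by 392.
281

gcd(113, 392) = 1, so the inverse exists.
Extended Euclidean algorithm on (392, 113):
392 = 3 × 113 + 53  ⟹  53 = (1)·392 + (-3)·113
113 = 2 × 53 + 7  ⟹  7 = (-2)·392 + (7)·113
53 = 7 × 7 + 4  ⟹  4 = (15)·392 + (-52)·113
7 = 1 × 4 + 3  ⟹  3 = (-17)·392 + (59)·113
4 = 1 × 3 + 1  ⟹  1 = (32)·392 + (-111)·113
So (-111)·113 ≡ 1 (mod 392), i.e. 113^(-1) ≡ -111 ≡ 281 (mod 392).
Check: 113 × 281 = 31753 ≡ 1 (mod 392)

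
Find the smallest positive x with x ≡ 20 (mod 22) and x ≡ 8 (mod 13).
86

Using Chinese Remainder Theorem:
M = 22 × 13 = 286
M1 = 13, M2 = 22
y1 = 13^(-1) mod 22 = 17
y2 = 22^(-1) mod 13 = 3
x = (20×13×17 + 8×22×3) mod 286 = 86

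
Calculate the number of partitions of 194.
2366022741845

p(n) counts ways to write n as a sum of positive integers (order ignored).
Euler's pentagonal recurrence: p(k) = p(k-1) + p(k-2) - p(k-5) - p(k-7) + p(k-12) + p(k-15) - ... (offsets j(3j∓1)/2, signs ++--, p(0)=1, p(<0)=0).
DP table for k = 0..193: p(0)=1, p(1)=1, p(2)=2, p(3)=3, p(4)=5, p(5)=7, p(6)=11, p(7)=15, p(8)=22, p(9)=30, p(10)=42, p(11)=56, p(12)=77, p(13)=101, p(14)=135, p(15)=176, p(16)=231, p(17)=297, p(18)=385, p(19)=490, p(20)=627, p(21)=792, p(22)=1002, p(23)=1255, p(24)=1575, p(25)=1958, p(26)=2436, p(27)=3010, p(28)=3718, p(29)=4565, p(30)=5604, p(31)=6842, p(32)=8349, p(33)=10143, p(34)=12310, p(35)=14883, p(36)=17977, p(37)=21637, p(38)=26015, p(39)=31185, p(40)=37338, p(41)=44583, p(42)=53174, p(43)=63261, p(44)=75175, p(45)=89134, p(46)=105558, p(47)=124754, p(48)=147273, p(49)=173525, p(50)=204226, p(51)=239943, p(52)=281589, p(53)=329931, p(54)=386155, p(55)=451276, p(56)=526823, p(57)=614154, p(58)=715220, p(59)=831820, p(60)=966467, p(61)=1121505, p(62)=1300156, p(63)=1505499, p(64)=1741630, p(65)=2012558, p(66)=2323520, p(67)=2679689, p(68)=3087735, p(69)=3554345, p(70)=4087968, p(71)=4697205, p(72)=5392783, p(73)=6185689, p(74)=7089500, p(75)=8118264, p(76)=9289091, p(77)=10619863, p(78)=12132164, p(79)=13848650, p(80)=15796476, p(81)=18004327, p(82)=20506255, p(83)=23338469, p(84)=26543660, p(85)=30167357, p(86)=34262962, p(87)=38887673, p(88)=44108109, p(89)=49995925, p(90)=56634173, p(91)=64112359, p(92)=72533807, p(93)=82010177, p(94)=92669720, p(95)=104651419, p(96)=118114304, p(97)=133230930, p(98)=150198136, p(99)=169229875, p(100)=190569292, p(101)=214481126, p(102)=241265379, p(103)=271248950, p(104)=304801365, p(105)=342325709, p(106)=384276336, p(107)=431149389, p(108)=483502844, p(109)=541946240, p(110)=607163746, p(111)=679903203, p(112)=761002156, p(113)=851376628, p(114)=952050665, p(115)=1064144451, p(116)=1188908248, p(117)=1327710076, p(118)=1482074143, p(119)=1653668665, p(120)=1844349560, p(121)=2056148051, p(122)=2291320912, p(123)=2552338241, p(124)=2841940500, p(125)=3163127352, p(126)=3519222692, p(127)=3913864295, p(128)=4351078600, p(129)=4835271870, p(130)=5371315400, p(131)=5964539504, p(132)=6620830889, p(133)=7346629512, p(134)=8149040695, p(135)=9035836076, p(136)=10015581680, p(137)=11097645016, p(138)=12292341831, p(139)=13610949895, p(140)=15065878135, p(141)=16670689208, p(142)=18440293320, p(143)=20390982757, p(144)=22540654445, p(145)=24908858009, p(146)=27517052599, p(147)=30388671978, p(148)=33549419497, p(149)=37027355200, p(150)=40853235313, p(151)=45060624582, p(152)=49686288421, p(153)=54770336324, p(154)=60356673280, p(155)=66493182097, p(156)=73232243759, p(157)=80630964769, p(158)=88751778802, p(159)=97662728555, p(160)=107438159466, p(161)=118159068427, p(162)=129913904637, p(163)=142798995930, p(164)=156919475295, p(165)=172389800255, p(166)=189334822579, p(167)=207890420102, p(168)=228204732751, p(169)=250438925115, p(170)=274768617130, p(171)=301384802048, p(172)=330495499613, p(173)=362326859895, p(174)=397125074750, p(175)=435157697830, p(176)=476715857290, p(177)=522115831195, p(178)=571701605655, p(179)=625846753120, p(180)=684957390936, p(181)=749474411781, p(182)=819876908323, p(183)=896684817527, p(184)=980462880430, p(185)=1071823774337, p(186)=1171432692373, p(187)=1280011042268, p(188)=1398341745571, p(189)=1527273599625, p(190)=1667727404093, p(191)=1820701100652, p(192)=1987276856363, p(193)=2168627105469.
Final step: p(194) = p(193) + p(192) - p(189) - p(187) + p(182) + p(179) - p(172) - p(168) + p(159) + p(154) - p(143) - p(137) + p(124) + p(117) - p(102) - p(94) + p(77) + p(68) - p(49) - p(39) + p(18) + p(7)
= 2168627105469 + 1987276856363 - 1527273599625 - 1280011042268 + 819876908323 + 625846753120 - 330495499613 - 228204732751 + 97662728555 + 60356673280 - 20390982757 - 11097645016 + 2841940500 + 1327710076 - 241265379 - 92669720 + 10619863 + 3087735 - 173525 - 31185 + 385 + 15
= 2366022741845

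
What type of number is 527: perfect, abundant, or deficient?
deficient

Proper divisors of 527: sum = 1 + 17 + 31 = 49
Since 49 < 527, 527 is deficient.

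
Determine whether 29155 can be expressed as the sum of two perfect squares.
Not possible

Factorization: 29155 = 5 × 7^3 × 17
By Fermat: n is sum of two squares iff every prime p ≡ 3 (mod 4) appears to even power.
Prime(s) ≡ 3 (mod 4) with odd exponent: [(7, 3)]
Therefore 29155 cannot be expressed as a² + b².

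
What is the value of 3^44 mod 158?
73

Repeated squaring. Binary of 44 = 101100.
3^1 ≡ 3 (mod 158); 3^2 ≡ 9 (mod 158); 3^4 ≡ 81 (mod 158); 3^8 ≡ 83 (mod 158); 3^16 ≡ 95 (mod 158); 3^32 ≡ 19 (mod 158)
3^44 = 3^4 × 3^8 × 3^32 ≡ 73 (mod 158)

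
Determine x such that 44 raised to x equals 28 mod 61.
3

Baby-step giant-step with step n = ⌈√61⌉ = 8.
Baby steps 44^j mod 61 (j:value) for j=0..7: 0:1, 1:44, 2:45, 3:28, 4:12, 5:40, 6:52, 7:31.
h = 28 is already in the table at j=3, so x = 3.
Check: 44^3 ≡ 28 (mod 61).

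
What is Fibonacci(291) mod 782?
2

Matrix identity: Q^n = [[F_(n+1), F_n], [F_n, F_(n-1)]] with Q = [[1,1],[1,0]].
n = 291 = 100100011₂. Square-and-multiply, entries mod 782:
Q^1 = [[1,1],[1,0]]
Q^2 = (Q^1)² = [[2,1],[1,1]]
Q^4 = (Q^2)² = [[5,3],[3,2]]
Q^9 = (Q^4)²·Q = [[55,34],[34,21]]
Q^18 = (Q^9)² = [[271,238],[238,33]]
Q^36 = (Q^18)² = [[273,408],[408,647]]
Q^72 = (Q^36)² = [[137,0],[0,137]]
Q^145 = (Q^72)²·Q = [[1,1],[1,0]]
Q^291 = (Q^145)²·Q = [[3,2],[2,1]]
F_291 mod 782 = Q^291[0][1] = 2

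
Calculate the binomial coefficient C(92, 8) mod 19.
7

Using Lucas' theorem:
Write n=92 and k=8 in base 19:
n in base 19: [4, 16]
k in base 19: [0, 8]
C(92,8) mod 19 = ∏ C(n_i, k_i) mod 19
Digit binomials (mod 19): C(4,0) = 1; C(16,8) = 12870 ≡ 7
Product: 1 × 7 = 7 ≡ 7 (mod 19)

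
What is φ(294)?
84

294 = 2 × 3 × 7^2
φ(n) = n × ∏(1 - 1/p) for each prime p dividing n
φ(294) = 294 × (1 - 1/2) × (1 - 1/3) × (1 - 1/7) = 84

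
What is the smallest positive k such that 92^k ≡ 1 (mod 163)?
162

163 is prime, so ord(92) divides φ(163) = 162.
Divisors of 162: 1, 2, 3, 6, 9, 18, 27, 54, 81, 162.
Repeated squaring: 92^1 ≡ 92, 92^2 ≡ 151, 92^4 ≡ 144, 92^8 ≡ 35, 92^16 ≡ 84, 92^32 ≡ 47, 92^64 ≡ 90, 92^128 ≡ 113 (mod 163).
Test 92^d mod 163 for each divisor d in increasing order:
92^1 ≡ 92
92^2 ≡ 151
92^3 = 92^2·92^1 ≡ 37
92^6 = 92^4·92^2 ≡ 65
92^9 = 92^8·92^1 ≡ 123
92^18 = 92^16·92^2 ≡ 133
92^27 = 92^16·92^8·92^2·92^1 ≡ 59
92^54 = 92^32·92^16·92^4·92^2 ≡ 58
92^81 = 92^64·92^16·92^1 ≡ 162
92^162 = 92^128·92^32·92^2 ≡ 1  ← first divisor giving 1
The order is 162.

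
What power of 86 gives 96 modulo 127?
125

Baby-step giant-step with step n = ⌈√127⌉ = 12.
Baby steps 86^j mod 127 (j:value) for j=0..11: 0:1, 1:86, 2:30, 3:40, 4:11, 5:57, 6:76, 7:59, 8:121, 9:119, 10:74, 11:14.
Giant-step multiplier: 86^(-12) ≡ 86^(126-12) = 86^114 ≡ 25 (mod 127).
Giant steps γ_i = 96·25^i mod 127: γ_0=96, γ_1=114, γ_2=56, γ_3=3, γ_4=75, γ_5=97, γ_6=12, γ_7=46, γ_8=7, γ_9=48, γ_10=57 (in table at j=5).
x = i·n + j = 10·12 + 5 = 125.
Check: 86^125 ≡ 96 (mod 127).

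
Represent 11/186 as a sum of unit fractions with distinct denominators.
1/17 + 1/3162

Greedy algorithm:
11/186: ceiling(186/11) = 17, use 1/17
1/3162: ceiling(3162/1) = 3162, use 1/3162
Result: 11/186 = 1/17 + 1/3162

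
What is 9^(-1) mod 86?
67

gcd(9, 86) = 1, so the inverse exists.
Extended Euclidean algorithm on (86, 9):
86 = 9 × 9 + 5  ⟹  5 = (1)·86 + (-9)·9
9 = 1 × 5 + 4  ⟹  4 = (-1)·86 + (10)·9
5 = 1 × 4 + 1  ⟹  1 = (2)·86 + (-19)·9
So (-19)·9 ≡ 1 (mod 86), i.e. 9^(-1) ≡ -19 ≡ 67 (mod 86).
Check: 9 × 67 = 603 ≡ 1 (mod 86)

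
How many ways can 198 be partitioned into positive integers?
3345365983698

p(n) counts ways to write n as a sum of positive integers (order ignored).
Euler's pentagonal recurrence: p(k) = p(k-1) + p(k-2) - p(k-5) - p(k-7) + p(k-12) + p(k-15) - ... (offsets j(3j∓1)/2, signs ++--, p(0)=1, p(<0)=0).
DP table for k = 0..197: p(0)=1, p(1)=1, p(2)=2, p(3)=3, p(4)=5, p(5)=7, p(6)=11, p(7)=15, p(8)=22, p(9)=30, p(10)=42, p(11)=56, p(12)=77, p(13)=101, p(14)=135, p(15)=176, p(16)=231, p(17)=297, p(18)=385, p(19)=490, p(20)=627, p(21)=792, p(22)=1002, p(23)=1255, p(24)=1575, p(25)=1958, p(26)=2436, p(27)=3010, p(28)=3718, p(29)=4565, p(30)=5604, p(31)=6842, p(32)=8349, p(33)=10143, p(34)=12310, p(35)=14883, p(36)=17977, p(37)=21637, p(38)=26015, p(39)=31185, p(40)=37338, p(41)=44583, p(42)=53174, p(43)=63261, p(44)=75175, p(45)=89134, p(46)=105558, p(47)=124754, p(48)=147273, p(49)=173525, p(50)=204226, p(51)=239943, p(52)=281589, p(53)=329931, p(54)=386155, p(55)=451276, p(56)=526823, p(57)=614154, p(58)=715220, p(59)=831820, p(60)=966467, p(61)=1121505, p(62)=1300156, p(63)=1505499, p(64)=1741630, p(65)=2012558, p(66)=2323520, p(67)=2679689, p(68)=3087735, p(69)=3554345, p(70)=4087968, p(71)=4697205, p(72)=5392783, p(73)=6185689, p(74)=7089500, p(75)=8118264, p(76)=9289091, p(77)=10619863, p(78)=12132164, p(79)=13848650, p(80)=15796476, p(81)=18004327, p(82)=20506255, p(83)=23338469, p(84)=26543660, p(85)=30167357, p(86)=34262962, p(87)=38887673, p(88)=44108109, p(89)=49995925, p(90)=56634173, p(91)=64112359, p(92)=72533807, p(93)=82010177, p(94)=92669720, p(95)=104651419, p(96)=118114304, p(97)=133230930, p(98)=150198136, p(99)=169229875, p(100)=190569292, p(101)=214481126, p(102)=241265379, p(103)=271248950, p(104)=304801365, p(105)=342325709, p(106)=384276336, p(107)=431149389, p(108)=483502844, p(109)=541946240, p(110)=607163746, p(111)=679903203, p(112)=761002156, p(113)=851376628, p(114)=952050665, p(115)=1064144451, p(116)=1188908248, p(117)=1327710076, p(118)=1482074143, p(119)=1653668665, p(120)=1844349560, p(121)=2056148051, p(122)=2291320912, p(123)=2552338241, p(124)=2841940500, p(125)=3163127352, p(126)=3519222692, p(127)=3913864295, p(128)=4351078600, p(129)=4835271870, p(130)=5371315400, p(131)=5964539504, p(132)=6620830889, p(133)=7346629512, p(134)=8149040695, p(135)=9035836076, p(136)=10015581680, p(137)=11097645016, p(138)=12292341831, p(139)=13610949895, p(140)=15065878135, p(141)=16670689208, p(142)=18440293320, p(143)=20390982757, p(144)=22540654445, p(145)=24908858009, p(146)=27517052599, p(147)=30388671978, p(148)=33549419497, p(149)=37027355200, p(150)=40853235313, p(151)=45060624582, p(152)=49686288421, p(153)=54770336324, p(154)=60356673280, p(155)=66493182097, p(156)=73232243759, p(157)=80630964769, p(158)=88751778802, p(159)=97662728555, p(160)=107438159466, p(161)=118159068427, p(162)=129913904637, p(163)=142798995930, p(164)=156919475295, p(165)=172389800255, p(166)=189334822579, p(167)=207890420102, p(168)=228204732751, p(169)=250438925115, p(170)=274768617130, p(171)=301384802048, p(172)=330495499613, p(173)=362326859895, p(174)=397125074750, p(175)=435157697830, p(176)=476715857290, p(177)=522115831195, p(178)=571701605655, p(179)=625846753120, p(180)=684957390936, p(181)=749474411781, p(182)=819876908323, p(183)=896684817527, p(184)=980462880430, p(185)=1071823774337, p(186)=1171432692373, p(187)=1280011042268, p(188)=1398341745571, p(189)=1527273599625, p(190)=1667727404093, p(191)=1820701100652, p(192)=1987276856363, p(193)=2168627105469, p(194)=2366022741845, p(195)=2580840212973, p(196)=2814570987591, p(197)=3068829878530.
Final step: p(198) = p(197) + p(196) - p(193) - p(191) + p(186) + p(183) - p(176) - p(172) + p(163) + p(158) - p(147) - p(141) + p(128) + p(121) - p(106) - p(98) + p(81) + p(72) - p(53) - p(43) + p(22) + p(11)
= 3068829878530 + 2814570987591 - 2168627105469 - 1820701100652 + 1171432692373 + 896684817527 - 476715857290 - 330495499613 + 142798995930 + 88751778802 - 30388671978 - 16670689208 + 4351078600 + 2056148051 - 384276336 - 150198136 + 18004327 + 5392783 - 329931 - 63261 + 1002 + 56
= 3345365983698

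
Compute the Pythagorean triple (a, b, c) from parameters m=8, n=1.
(63, 16, 65)

Euclid's formula: a = m² - n², b = 2mn, c = m² + n²
m = 8, n = 1
a = 8² - 1² = 64 - 1 = 63
b = 2 × 8 × 1 = 16
c = 8² + 1² = 64 + 1 = 65
Verification: 63² + 16² = 3969 + 256 = 4225 = 65² ✓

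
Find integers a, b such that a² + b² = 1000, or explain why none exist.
10² + 30² (a=10, b=30)

Factorization: 1000 = 2^3 × 5^3
By Fermat: n is sum of two squares iff every prime p ≡ 3 (mod 4) appears to even power.
All primes ≡ 3 (mod 4) appear to even power.
Search a = 0, 1, 2, … for 1000 - a² a perfect square: first hit at a = 10: 1000 - 100 = 900 = 30².
1000 = 10² + 30² = 100 + 900 ✓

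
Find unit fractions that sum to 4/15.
1/4 + 1/60

Greedy algorithm:
4/15: ceiling(15/4) = 4, use 1/4
1/60: ceiling(60/1) = 60, use 1/60
Result: 4/15 = 1/4 + 1/60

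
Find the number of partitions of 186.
1171432692373

p(n) counts ways to write n as a sum of positive integers (order ignored).
Euler's pentagonal recurrence: p(k) = p(k-1) + p(k-2) - p(k-5) - p(k-7) + p(k-12) + p(k-15) - ... (offsets j(3j∓1)/2, signs ++--, p(0)=1, p(<0)=0).
DP table for k = 0..185: p(0)=1, p(1)=1, p(2)=2, p(3)=3, p(4)=5, p(5)=7, p(6)=11, p(7)=15, p(8)=22, p(9)=30, p(10)=42, p(11)=56, p(12)=77, p(13)=101, p(14)=135, p(15)=176, p(16)=231, p(17)=297, p(18)=385, p(19)=490, p(20)=627, p(21)=792, p(22)=1002, p(23)=1255, p(24)=1575, p(25)=1958, p(26)=2436, p(27)=3010, p(28)=3718, p(29)=4565, p(30)=5604, p(31)=6842, p(32)=8349, p(33)=10143, p(34)=12310, p(35)=14883, p(36)=17977, p(37)=21637, p(38)=26015, p(39)=31185, p(40)=37338, p(41)=44583, p(42)=53174, p(43)=63261, p(44)=75175, p(45)=89134, p(46)=105558, p(47)=124754, p(48)=147273, p(49)=173525, p(50)=204226, p(51)=239943, p(52)=281589, p(53)=329931, p(54)=386155, p(55)=451276, p(56)=526823, p(57)=614154, p(58)=715220, p(59)=831820, p(60)=966467, p(61)=1121505, p(62)=1300156, p(63)=1505499, p(64)=1741630, p(65)=2012558, p(66)=2323520, p(67)=2679689, p(68)=3087735, p(69)=3554345, p(70)=4087968, p(71)=4697205, p(72)=5392783, p(73)=6185689, p(74)=7089500, p(75)=8118264, p(76)=9289091, p(77)=10619863, p(78)=12132164, p(79)=13848650, p(80)=15796476, p(81)=18004327, p(82)=20506255, p(83)=23338469, p(84)=26543660, p(85)=30167357, p(86)=34262962, p(87)=38887673, p(88)=44108109, p(89)=49995925, p(90)=56634173, p(91)=64112359, p(92)=72533807, p(93)=82010177, p(94)=92669720, p(95)=104651419, p(96)=118114304, p(97)=133230930, p(98)=150198136, p(99)=169229875, p(100)=190569292, p(101)=214481126, p(102)=241265379, p(103)=271248950, p(104)=304801365, p(105)=342325709, p(106)=384276336, p(107)=431149389, p(108)=483502844, p(109)=541946240, p(110)=607163746, p(111)=679903203, p(112)=761002156, p(113)=851376628, p(114)=952050665, p(115)=1064144451, p(116)=1188908248, p(117)=1327710076, p(118)=1482074143, p(119)=1653668665, p(120)=1844349560, p(121)=2056148051, p(122)=2291320912, p(123)=2552338241, p(124)=2841940500, p(125)=3163127352, p(126)=3519222692, p(127)=3913864295, p(128)=4351078600, p(129)=4835271870, p(130)=5371315400, p(131)=5964539504, p(132)=6620830889, p(133)=7346629512, p(134)=8149040695, p(135)=9035836076, p(136)=10015581680, p(137)=11097645016, p(138)=12292341831, p(139)=13610949895, p(140)=15065878135, p(141)=16670689208, p(142)=18440293320, p(143)=20390982757, p(144)=22540654445, p(145)=24908858009, p(146)=27517052599, p(147)=30388671978, p(148)=33549419497, p(149)=37027355200, p(150)=40853235313, p(151)=45060624582, p(152)=49686288421, p(153)=54770336324, p(154)=60356673280, p(155)=66493182097, p(156)=73232243759, p(157)=80630964769, p(158)=88751778802, p(159)=97662728555, p(160)=107438159466, p(161)=118159068427, p(162)=129913904637, p(163)=142798995930, p(164)=156919475295, p(165)=172389800255, p(166)=189334822579, p(167)=207890420102, p(168)=228204732751, p(169)=250438925115, p(170)=274768617130, p(171)=301384802048, p(172)=330495499613, p(173)=362326859895, p(174)=397125074750, p(175)=435157697830, p(176)=476715857290, p(177)=522115831195, p(178)=571701605655, p(179)=625846753120, p(180)=684957390936, p(181)=749474411781, p(182)=819876908323, p(183)=896684817527, p(184)=980462880430, p(185)=1071823774337.
Final step: p(186) = p(185) + p(184) - p(181) - p(179) + p(174) + p(171) - p(164) - p(160) + p(151) + p(146) - p(135) - p(129) + p(116) + p(109) - p(94) - p(86) + p(69) + p(60) - p(41) - p(31) + p(10)
= 1071823774337 + 980462880430 - 749474411781 - 625846753120 + 397125074750 + 301384802048 - 156919475295 - 107438159466 + 45060624582 + 27517052599 - 9035836076 - 4835271870 + 1188908248 + 541946240 - 92669720 - 34262962 + 3554345 + 966467 - 44583 - 6842 + 42
= 1171432692373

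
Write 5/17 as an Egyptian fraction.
1/4 + 1/23 + 1/1564

Greedy algorithm:
5/17: ceiling(17/5) = 4, use 1/4
3/68: ceiling(68/3) = 23, use 1/23
1/1564: ceiling(1564/1) = 1564, use 1/1564
Result: 5/17 = 1/4 + 1/23 + 1/1564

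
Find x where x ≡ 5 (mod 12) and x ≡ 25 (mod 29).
257

Using Chinese Remainder Theorem:
M = 12 × 29 = 348
M1 = 29, M2 = 12
y1 = 29^(-1) mod 12 = 5
y2 = 12^(-1) mod 29 = 17
x = (5×29×5 + 25×12×17) mod 348 = 257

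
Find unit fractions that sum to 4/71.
1/18 + 1/1278

Greedy algorithm:
4/71: ceiling(71/4) = 18, use 1/18
1/1278: ceiling(1278/1) = 1278, use 1/1278
Result: 4/71 = 1/18 + 1/1278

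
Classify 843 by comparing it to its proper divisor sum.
deficient

Proper divisors of 843: sum = 1 + 3 + 281 = 285
Since 285 < 843, 843 is deficient.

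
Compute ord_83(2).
82

83 is prime, so ord(2) divides φ(83) = 82.
Divisors of 82: 1, 2, 41, 82.
Repeated squaring: 2^1 ≡ 2, 2^2 ≡ 4, 2^4 ≡ 16, 2^8 ≡ 7, 2^16 ≡ 49, 2^32 ≡ 77, 2^64 ≡ 36 (mod 83).
Test 2^d mod 83 for each divisor d in increasing order:
2^1 ≡ 2
2^2 ≡ 4
2^41 = 2^32·2^8·2^1 ≡ 82
2^82 = 2^64·2^16·2^2 ≡ 1  ← first divisor giving 1
The order is 82.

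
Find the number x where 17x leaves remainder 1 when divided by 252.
89

gcd(17, 252) = 1, so the inverse exists.
Extended Euclidean algorithm on (252, 17):
252 = 14 × 17 + 14  ⟹  14 = (1)·252 + (-14)·17
17 = 1 × 14 + 3  ⟹  3 = (-1)·252 + (15)·17
14 = 4 × 3 + 2  ⟹  2 = (5)·252 + (-74)·17
3 = 1 × 2 + 1  ⟹  1 = (-6)·252 + (89)·17
So (89)·17 ≡ 1 (mod 252), i.e. 17^(-1) ≡ 89 (mod 252).
Check: 17 × 89 = 1513 ≡ 1 (mod 252)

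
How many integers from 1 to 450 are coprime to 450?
120

450 = 2 × 3^2 × 5^2
φ(n) = n × ∏(1 - 1/p) for each prime p dividing n
φ(450) = 450 × (1 - 1/2) × (1 - 1/3) × (1 - 1/5) = 120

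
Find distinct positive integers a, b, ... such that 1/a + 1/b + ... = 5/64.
1/13 + 1/832

Greedy algorithm:
5/64: ceiling(64/5) = 13, use 1/13
1/832: ceiling(832/1) = 832, use 1/832
Result: 5/64 = 1/13 + 1/832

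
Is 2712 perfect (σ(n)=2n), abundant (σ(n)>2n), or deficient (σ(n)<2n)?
abundant

Proper divisors of 2712: sum = 1 + 2 + 3 + 4 + 6 + 8 + 12 + 24 + 113 + 226 + 339 + 452 + 678 + 904 + 1356 = 4128
Since 4128 > 2712, 2712 is abundant.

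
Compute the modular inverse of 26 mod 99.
80

gcd(26, 99) = 1, so the inverse exists.
Extended Euclidean algorithm on (99, 26):
99 = 3 × 26 + 21  ⟹  21 = (1)·99 + (-3)·26
26 = 1 × 21 + 5  ⟹  5 = (-1)·99 + (4)·26
21 = 4 × 5 + 1  ⟹  1 = (5)·99 + (-19)·26
So (-19)·26 ≡ 1 (mod 99), i.e. 26^(-1) ≡ -19 ≡ 80 (mod 99).
Check: 26 × 80 = 2080 ≡ 1 (mod 99)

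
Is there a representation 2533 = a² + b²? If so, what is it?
18² + 47² (a=18, b=47)

Factorization: 2533 = 17 × 149
By Fermat: n is sum of two squares iff every prime p ≡ 3 (mod 4) appears to even power.
All primes ≡ 3 (mod 4) appear to even power.
Search a = 0, 1, 2, … for 2533 - a² a perfect square: first hit at a = 18: 2533 - 324 = 2209 = 47².
2533 = 18² + 47² = 324 + 2209 ✓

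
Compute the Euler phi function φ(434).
180

434 = 2 × 7 × 31
φ(n) = n × ∏(1 - 1/p) for each prime p dividing n
φ(434) = 434 × (1 - 1/2) × (1 - 1/7) × (1 - 1/31) = 180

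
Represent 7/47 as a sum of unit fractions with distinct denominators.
1/7 + 1/165 + 1/54285

Greedy algorithm:
7/47: ceiling(47/7) = 7, use 1/7
2/329: ceiling(329/2) = 165, use 1/165
1/54285: ceiling(54285/1) = 54285, use 1/54285
Result: 7/47 = 1/7 + 1/165 + 1/54285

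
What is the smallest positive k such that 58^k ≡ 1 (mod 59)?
2

59 is prime, so ord(58) divides φ(59) = 58.
Divisors of 58: 1, 2, 29, 58.
Repeated squaring: 58^1 ≡ 58, 58^2 ≡ 1, 58^4 ≡ 1, 58^8 ≡ 1, 58^16 ≡ 1, 58^32 ≡ 1 (mod 59).
Test 58^d mod 59 for each divisor d in increasing order:
58^1 ≡ 58
58^2 ≡ 1  ← first divisor giving 1
The order is 2.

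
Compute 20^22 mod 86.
66

Repeated squaring. Binary of 22 = 10110.
20^1 ≡ 20 (mod 86); 20^2 ≡ 56 (mod 86); 20^4 ≡ 40 (mod 86); 20^8 ≡ 52 (mod 86); 20^16 ≡ 38 (mod 86)
20^22 = 20^2 × 20^4 × 20^16 ≡ 66 (mod 86)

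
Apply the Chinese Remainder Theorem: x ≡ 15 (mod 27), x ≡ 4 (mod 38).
42

Using Chinese Remainder Theorem:
M = 27 × 38 = 1026
M1 = 38, M2 = 27
y1 = 38^(-1) mod 27 = 5
y2 = 27^(-1) mod 38 = 31
x = (15×38×5 + 4×27×31) mod 1026 = 42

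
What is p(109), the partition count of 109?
541946240

p(n) counts ways to write n as a sum of positive integers (order ignored).
Euler's pentagonal recurrence: p(k) = p(k-1) + p(k-2) - p(k-5) - p(k-7) + p(k-12) + p(k-15) - ... (offsets j(3j∓1)/2, signs ++--, p(0)=1, p(<0)=0).
DP table for k = 0..108: p(0)=1, p(1)=1, p(2)=2, p(3)=3, p(4)=5, p(5)=7, p(6)=11, p(7)=15, p(8)=22, p(9)=30, p(10)=42, p(11)=56, p(12)=77, p(13)=101, p(14)=135, p(15)=176, p(16)=231, p(17)=297, p(18)=385, p(19)=490, p(20)=627, p(21)=792, p(22)=1002, p(23)=1255, p(24)=1575, p(25)=1958, p(26)=2436, p(27)=3010, p(28)=3718, p(29)=4565, p(30)=5604, p(31)=6842, p(32)=8349, p(33)=10143, p(34)=12310, p(35)=14883, p(36)=17977, p(37)=21637, p(38)=26015, p(39)=31185, p(40)=37338, p(41)=44583, p(42)=53174, p(43)=63261, p(44)=75175, p(45)=89134, p(46)=105558, p(47)=124754, p(48)=147273, p(49)=173525, p(50)=204226, p(51)=239943, p(52)=281589, p(53)=329931, p(54)=386155, p(55)=451276, p(56)=526823, p(57)=614154, p(58)=715220, p(59)=831820, p(60)=966467, p(61)=1121505, p(62)=1300156, p(63)=1505499, p(64)=1741630, p(65)=2012558, p(66)=2323520, p(67)=2679689, p(68)=3087735, p(69)=3554345, p(70)=4087968, p(71)=4697205, p(72)=5392783, p(73)=6185689, p(74)=7089500, p(75)=8118264, p(76)=9289091, p(77)=10619863, p(78)=12132164, p(79)=13848650, p(80)=15796476, p(81)=18004327, p(82)=20506255, p(83)=23338469, p(84)=26543660, p(85)=30167357, p(86)=34262962, p(87)=38887673, p(88)=44108109, p(89)=49995925, p(90)=56634173, p(91)=64112359, p(92)=72533807, p(93)=82010177, p(94)=92669720, p(95)=104651419, p(96)=118114304, p(97)=133230930, p(98)=150198136, p(99)=169229875, p(100)=190569292, p(101)=214481126, p(102)=241265379, p(103)=271248950, p(104)=304801365, p(105)=342325709, p(106)=384276336, p(107)=431149389, p(108)=483502844.
Final step: p(109) = p(108) + p(107) - p(104) - p(102) + p(97) + p(94) - p(87) - p(83) + p(74) + p(69) - p(58) - p(52) + p(39) + p(32) - p(17) - p(9)
= 483502844 + 431149389 - 304801365 - 241265379 + 133230930 + 92669720 - 38887673 - 23338469 + 7089500 + 3554345 - 715220 - 281589 + 31185 + 8349 - 297 - 30
= 541946240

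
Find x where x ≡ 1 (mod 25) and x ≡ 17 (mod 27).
476

Using Chinese Remainder Theorem:
M = 25 × 27 = 675
M1 = 27, M2 = 25
y1 = 27^(-1) mod 25 = 13
y2 = 25^(-1) mod 27 = 13
x = (1×27×13 + 17×25×13) mod 675 = 476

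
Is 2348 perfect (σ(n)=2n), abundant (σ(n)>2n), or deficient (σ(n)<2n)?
deficient

Proper divisors of 2348: sum = 1 + 2 + 4 + 587 + 1174 = 1768
Since 1768 < 2348, 2348 is deficient.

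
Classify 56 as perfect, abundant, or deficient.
abundant

Proper divisors of 56: sum = 1 + 2 + 4 + 7 + 8 + 14 + 28 = 64
Since 64 > 56, 56 is abundant.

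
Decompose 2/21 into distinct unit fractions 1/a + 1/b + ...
1/11 + 1/231

Greedy algorithm:
2/21: ceiling(21/2) = 11, use 1/11
1/231: ceiling(231/1) = 231, use 1/231
Result: 2/21 = 1/11 + 1/231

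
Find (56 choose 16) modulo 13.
3

Using Lucas' theorem:
Write n=56 and k=16 in base 13:
n in base 13: [4, 4]
k in base 13: [1, 3]
C(56,16) mod 13 = ∏ C(n_i, k_i) mod 13
Digit binomials (mod 13): C(4,1) = 4; C(4,3) = 4
Product: 4 × 4 = 16 ≡ 3 (mod 13)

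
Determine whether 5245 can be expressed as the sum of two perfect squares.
22² + 69² (a=22, b=69)

Factorization: 5245 = 5 × 1049
By Fermat: n is sum of two squares iff every prime p ≡ 3 (mod 4) appears to even power.
All primes ≡ 3 (mod 4) appear to even power.
Search a = 0, 1, 2, … for 5245 - a² a perfect square: first hit at a = 22: 5245 - 484 = 4761 = 69².
5245 = 22² + 69² = 484 + 4761 ✓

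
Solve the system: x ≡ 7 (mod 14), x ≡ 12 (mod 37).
49

Using Chinese Remainder Theorem:
M = 14 × 37 = 518
M1 = 37, M2 = 14
y1 = 37^(-1) mod 14 = 11
y2 = 14^(-1) mod 37 = 8
x = (7×37×11 + 12×14×8) mod 518 = 49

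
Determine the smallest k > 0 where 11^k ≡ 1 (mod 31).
30

31 is prime, so ord(11) divides φ(31) = 30.
Divisors of 30: 1, 2, 3, 5, 6, 10, 15, 30.
Repeated squaring: 11^1 ≡ 11, 11^2 ≡ 28, 11^4 ≡ 9, 11^8 ≡ 19, 11^16 ≡ 20 (mod 31).
Test 11^d mod 31 for each divisor d in increasing order:
11^1 ≡ 11
11^2 ≡ 28
11^3 = 11^2·11^1 ≡ 29
11^5 = 11^4·11^1 ≡ 6
11^6 = 11^4·11^2 ≡ 4
11^10 = 11^8·11^2 ≡ 5
11^15 = 11^8·11^4·11^2·11^1 ≡ 30
11^30 = 11^16·11^8·11^4·11^2 ≡ 1  ← first divisor giving 1
The order is 30.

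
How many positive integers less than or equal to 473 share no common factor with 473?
420

473 = 11 × 43
φ(n) = n × ∏(1 - 1/p) for each prime p dividing n
φ(473) = 473 × (1 - 1/11) × (1 - 1/43) = 420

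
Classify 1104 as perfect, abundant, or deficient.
abundant

Proper divisors of 1104: sum = 1 + 2 + 3 + 4 + 6 + 8 + 12 + 16 + ... + 184 + 276 + 368 + 552 (19 divisors) = 1872
Since 1872 > 1104, 1104 is abundant.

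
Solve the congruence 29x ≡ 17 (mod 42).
x ≡ 31 (mod 42)

gcd(29, 42) = 1, which divides 17, so solutions exist.
Find 29^(-1) mod 42 by the extended Euclidean algorithm:
42 = 1 × 29 + 13  ⟹  13 = (1)·42 + (-1)·29
29 = 2 × 13 + 3  ⟹  3 = (-2)·42 + (3)·29
13 = 4 × 3 + 1  ⟹  1 = (9)·42 + (-13)·29
So (-13)·29 ≡ 1 (mod 42), i.e. 29^(-1) ≡ -13 ≡ 29 (mod 42).
x ≡ 29 × 17 = 493 ≡ 31 (mod 42).
Check: 29 × 31 = 899 ≡ 17 (mod 42).
Unique solution: x ≡ 31 (mod 42)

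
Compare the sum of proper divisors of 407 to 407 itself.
deficient

Proper divisors of 407: sum = 1 + 11 + 37 = 49
Since 49 < 407, 407 is deficient.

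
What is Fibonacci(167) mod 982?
31

Matrix identity: Q^n = [[F_(n+1), F_n], [F_n, F_(n-1)]] with Q = [[1,1],[1,0]].
n = 167 = 10100111₂. Square-and-multiply, entries mod 982:
Q^1 = [[1,1],[1,0]]
Q^2 = (Q^1)² = [[2,1],[1,1]]
Q^5 = (Q^2)²·Q = [[8,5],[5,3]]
Q^10 = (Q^5)² = [[89,55],[55,34]]
Q^20 = (Q^10)² = [[144,873],[873,253]]
Q^41 = (Q^20)²·Q = [[146,211],[211,917]]
Q^83 = (Q^41)²·Q = [[440,43],[43,397]]
Q^167 = (Q^83)²·Q = [[670,31],[31,639]]
F_167 mod 982 = Q^167[0][1] = 31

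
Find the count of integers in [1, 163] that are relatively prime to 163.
162

163 = 163
φ(n) = n × ∏(1 - 1/p) for each prime p dividing n
φ(163) = 163 × (1 - 1/163) = 162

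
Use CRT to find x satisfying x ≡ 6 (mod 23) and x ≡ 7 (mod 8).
167

Using Chinese Remainder Theorem:
M = 23 × 8 = 184
M1 = 8, M2 = 23
y1 = 8^(-1) mod 23 = 3
y2 = 23^(-1) mod 8 = 7
x = (6×8×3 + 7×23×7) mod 184 = 167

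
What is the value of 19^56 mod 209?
190

Repeated squaring. Binary of 56 = 111000.
19^1 ≡ 19 (mod 209); 19^2 ≡ 152 (mod 209); 19^4 ≡ 114 (mod 209); 19^8 ≡ 38 (mod 209); 19^16 ≡ 190 (mod 209); 19^32 ≡ 152 (mod 209)
19^56 = 19^8 × 19^16 × 19^32 ≡ 190 (mod 209)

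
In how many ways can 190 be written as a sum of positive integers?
1667727404093

p(n) counts ways to write n as a sum of positive integers (order ignored).
Euler's pentagonal recurrence: p(k) = p(k-1) + p(k-2) - p(k-5) - p(k-7) + p(k-12) + p(k-15) - ... (offsets j(3j∓1)/2, signs ++--, p(0)=1, p(<0)=0).
DP table for k = 0..189: p(0)=1, p(1)=1, p(2)=2, p(3)=3, p(4)=5, p(5)=7, p(6)=11, p(7)=15, p(8)=22, p(9)=30, p(10)=42, p(11)=56, p(12)=77, p(13)=101, p(14)=135, p(15)=176, p(16)=231, p(17)=297, p(18)=385, p(19)=490, p(20)=627, p(21)=792, p(22)=1002, p(23)=1255, p(24)=1575, p(25)=1958, p(26)=2436, p(27)=3010, p(28)=3718, p(29)=4565, p(30)=5604, p(31)=6842, p(32)=8349, p(33)=10143, p(34)=12310, p(35)=14883, p(36)=17977, p(37)=21637, p(38)=26015, p(39)=31185, p(40)=37338, p(41)=44583, p(42)=53174, p(43)=63261, p(44)=75175, p(45)=89134, p(46)=105558, p(47)=124754, p(48)=147273, p(49)=173525, p(50)=204226, p(51)=239943, p(52)=281589, p(53)=329931, p(54)=386155, p(55)=451276, p(56)=526823, p(57)=614154, p(58)=715220, p(59)=831820, p(60)=966467, p(61)=1121505, p(62)=1300156, p(63)=1505499, p(64)=1741630, p(65)=2012558, p(66)=2323520, p(67)=2679689, p(68)=3087735, p(69)=3554345, p(70)=4087968, p(71)=4697205, p(72)=5392783, p(73)=6185689, p(74)=7089500, p(75)=8118264, p(76)=9289091, p(77)=10619863, p(78)=12132164, p(79)=13848650, p(80)=15796476, p(81)=18004327, p(82)=20506255, p(83)=23338469, p(84)=26543660, p(85)=30167357, p(86)=34262962, p(87)=38887673, p(88)=44108109, p(89)=49995925, p(90)=56634173, p(91)=64112359, p(92)=72533807, p(93)=82010177, p(94)=92669720, p(95)=104651419, p(96)=118114304, p(97)=133230930, p(98)=150198136, p(99)=169229875, p(100)=190569292, p(101)=214481126, p(102)=241265379, p(103)=271248950, p(104)=304801365, p(105)=342325709, p(106)=384276336, p(107)=431149389, p(108)=483502844, p(109)=541946240, p(110)=607163746, p(111)=679903203, p(112)=761002156, p(113)=851376628, p(114)=952050665, p(115)=1064144451, p(116)=1188908248, p(117)=1327710076, p(118)=1482074143, p(119)=1653668665, p(120)=1844349560, p(121)=2056148051, p(122)=2291320912, p(123)=2552338241, p(124)=2841940500, p(125)=3163127352, p(126)=3519222692, p(127)=3913864295, p(128)=4351078600, p(129)=4835271870, p(130)=5371315400, p(131)=5964539504, p(132)=6620830889, p(133)=7346629512, p(134)=8149040695, p(135)=9035836076, p(136)=10015581680, p(137)=11097645016, p(138)=12292341831, p(139)=13610949895, p(140)=15065878135, p(141)=16670689208, p(142)=18440293320, p(143)=20390982757, p(144)=22540654445, p(145)=24908858009, p(146)=27517052599, p(147)=30388671978, p(148)=33549419497, p(149)=37027355200, p(150)=40853235313, p(151)=45060624582, p(152)=49686288421, p(153)=54770336324, p(154)=60356673280, p(155)=66493182097, p(156)=73232243759, p(157)=80630964769, p(158)=88751778802, p(159)=97662728555, p(160)=107438159466, p(161)=118159068427, p(162)=129913904637, p(163)=142798995930, p(164)=156919475295, p(165)=172389800255, p(166)=189334822579, p(167)=207890420102, p(168)=228204732751, p(169)=250438925115, p(170)=274768617130, p(171)=301384802048, p(172)=330495499613, p(173)=362326859895, p(174)=397125074750, p(175)=435157697830, p(176)=476715857290, p(177)=522115831195, p(178)=571701605655, p(179)=625846753120, p(180)=684957390936, p(181)=749474411781, p(182)=819876908323, p(183)=896684817527, p(184)=980462880430, p(185)=1071823774337, p(186)=1171432692373, p(187)=1280011042268, p(188)=1398341745571, p(189)=1527273599625.
Final step: p(190) = p(189) + p(188) - p(185) - p(183) + p(178) + p(175) - p(168) - p(164) + p(155) + p(150) - p(139) - p(133) + p(120) + p(113) - p(98) - p(90) + p(73) + p(64) - p(45) - p(35) + p(14) + p(3)
= 1527273599625 + 1398341745571 - 1071823774337 - 896684817527 + 571701605655 + 435157697830 - 228204732751 - 156919475295 + 66493182097 + 40853235313 - 13610949895 - 7346629512 + 1844349560 + 851376628 - 150198136 - 56634173 + 6185689 + 1741630 - 89134 - 14883 + 135 + 3
= 1667727404093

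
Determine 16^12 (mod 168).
64

Repeated squaring. Binary of 12 = 1100.
16^1 ≡ 16 (mod 168); 16^2 ≡ 88 (mod 168); 16^4 ≡ 16 (mod 168); 16^8 ≡ 88 (mod 168)
16^12 = 16^4 × 16^8 ≡ 64 (mod 168)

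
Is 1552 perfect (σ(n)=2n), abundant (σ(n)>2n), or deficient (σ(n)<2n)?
deficient

Proper divisors of 1552: sum = 1 + 2 + 4 + 8 + 16 + 97 + 194 + 388 + 776 = 1486
Since 1486 < 1552, 1552 is deficient.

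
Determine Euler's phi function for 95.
72

95 = 5 × 19
φ(n) = n × ∏(1 - 1/p) for each prime p dividing n
φ(95) = 95 × (1 - 1/5) × (1 - 1/19) = 72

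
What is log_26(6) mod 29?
18

Baby-step giant-step with step n = ⌈√29⌉ = 6.
Baby steps 26^j mod 29 (j:value) for j=0..5: 0:1, 1:26, 2:9, 3:2, 4:23, 5:18.
Giant-step multiplier: 26^(-6) ≡ 26^(28-6) = 26^22 ≡ 22 (mod 29).
Giant steps γ_i = 6·22^i mod 29: γ_0=6, γ_1=16, γ_2=4, γ_3=1 (in table at j=0).
x = i·n + j = 3·6 + 0 = 18.
Check: 26^18 ≡ 6 (mod 29).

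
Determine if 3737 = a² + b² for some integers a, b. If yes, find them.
4² + 61² (a=4, b=61)

Factorization: 3737 = 37 × 101
By Fermat: n is sum of two squares iff every prime p ≡ 3 (mod 4) appears to even power.
All primes ≡ 3 (mod 4) appear to even power.
Search a = 0, 1, 2, … for 3737 - a² a perfect square: first hit at a = 4: 3737 - 16 = 3721 = 61².
3737 = 4² + 61² = 16 + 3721 ✓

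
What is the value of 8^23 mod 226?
56

Repeated squaring. Binary of 23 = 10111.
8^1 ≡ 8 (mod 226); 8^2 ≡ 64 (mod 226); 8^4 ≡ 28 (mod 226); 8^8 ≡ 106 (mod 226); 8^16 ≡ 162 (mod 226)
8^23 = 8^1 × 8^2 × 8^4 × 8^16 ≡ 56 (mod 226)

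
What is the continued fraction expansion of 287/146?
[1; 1, 28, 5]

Euclidean algorithm steps:
287 = 1 × 146 + 141
146 = 1 × 141 + 5
141 = 28 × 5 + 1
5 = 5 × 1 + 0
Continued fraction: [1; 1, 28, 5]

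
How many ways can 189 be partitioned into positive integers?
1527273599625

p(n) counts ways to write n as a sum of positive integers (order ignored).
Euler's pentagonal recurrence: p(k) = p(k-1) + p(k-2) - p(k-5) - p(k-7) + p(k-12) + p(k-15) - ... (offsets j(3j∓1)/2, signs ++--, p(0)=1, p(<0)=0).
DP table for k = 0..188: p(0)=1, p(1)=1, p(2)=2, p(3)=3, p(4)=5, p(5)=7, p(6)=11, p(7)=15, p(8)=22, p(9)=30, p(10)=42, p(11)=56, p(12)=77, p(13)=101, p(14)=135, p(15)=176, p(16)=231, p(17)=297, p(18)=385, p(19)=490, p(20)=627, p(21)=792, p(22)=1002, p(23)=1255, p(24)=1575, p(25)=1958, p(26)=2436, p(27)=3010, p(28)=3718, p(29)=4565, p(30)=5604, p(31)=6842, p(32)=8349, p(33)=10143, p(34)=12310, p(35)=14883, p(36)=17977, p(37)=21637, p(38)=26015, p(39)=31185, p(40)=37338, p(41)=44583, p(42)=53174, p(43)=63261, p(44)=75175, p(45)=89134, p(46)=105558, p(47)=124754, p(48)=147273, p(49)=173525, p(50)=204226, p(51)=239943, p(52)=281589, p(53)=329931, p(54)=386155, p(55)=451276, p(56)=526823, p(57)=614154, p(58)=715220, p(59)=831820, p(60)=966467, p(61)=1121505, p(62)=1300156, p(63)=1505499, p(64)=1741630, p(65)=2012558, p(66)=2323520, p(67)=2679689, p(68)=3087735, p(69)=3554345, p(70)=4087968, p(71)=4697205, p(72)=5392783, p(73)=6185689, p(74)=7089500, p(75)=8118264, p(76)=9289091, p(77)=10619863, p(78)=12132164, p(79)=13848650, p(80)=15796476, p(81)=18004327, p(82)=20506255, p(83)=23338469, p(84)=26543660, p(85)=30167357, p(86)=34262962, p(87)=38887673, p(88)=44108109, p(89)=49995925, p(90)=56634173, p(91)=64112359, p(92)=72533807, p(93)=82010177, p(94)=92669720, p(95)=104651419, p(96)=118114304, p(97)=133230930, p(98)=150198136, p(99)=169229875, p(100)=190569292, p(101)=214481126, p(102)=241265379, p(103)=271248950, p(104)=304801365, p(105)=342325709, p(106)=384276336, p(107)=431149389, p(108)=483502844, p(109)=541946240, p(110)=607163746, p(111)=679903203, p(112)=761002156, p(113)=851376628, p(114)=952050665, p(115)=1064144451, p(116)=1188908248, p(117)=1327710076, p(118)=1482074143, p(119)=1653668665, p(120)=1844349560, p(121)=2056148051, p(122)=2291320912, p(123)=2552338241, p(124)=2841940500, p(125)=3163127352, p(126)=3519222692, p(127)=3913864295, p(128)=4351078600, p(129)=4835271870, p(130)=5371315400, p(131)=5964539504, p(132)=6620830889, p(133)=7346629512, p(134)=8149040695, p(135)=9035836076, p(136)=10015581680, p(137)=11097645016, p(138)=12292341831, p(139)=13610949895, p(140)=15065878135, p(141)=16670689208, p(142)=18440293320, p(143)=20390982757, p(144)=22540654445, p(145)=24908858009, p(146)=27517052599, p(147)=30388671978, p(148)=33549419497, p(149)=37027355200, p(150)=40853235313, p(151)=45060624582, p(152)=49686288421, p(153)=54770336324, p(154)=60356673280, p(155)=66493182097, p(156)=73232243759, p(157)=80630964769, p(158)=88751778802, p(159)=97662728555, p(160)=107438159466, p(161)=118159068427, p(162)=129913904637, p(163)=142798995930, p(164)=156919475295, p(165)=172389800255, p(166)=189334822579, p(167)=207890420102, p(168)=228204732751, p(169)=250438925115, p(170)=274768617130, p(171)=301384802048, p(172)=330495499613, p(173)=362326859895, p(174)=397125074750, p(175)=435157697830, p(176)=476715857290, p(177)=522115831195, p(178)=571701605655, p(179)=625846753120, p(180)=684957390936, p(181)=749474411781, p(182)=819876908323, p(183)=896684817527, p(184)=980462880430, p(185)=1071823774337, p(186)=1171432692373, p(187)=1280011042268, p(188)=1398341745571.
Final step: p(189) = p(188) + p(187) - p(184) - p(182) + p(177) + p(174) - p(167) - p(163) + p(154) + p(149) - p(138) - p(132) + p(119) + p(112) - p(97) - p(89) + p(72) + p(63) - p(44) - p(34) + p(13) + p(2)
= 1398341745571 + 1280011042268 - 980462880430 - 819876908323 + 522115831195 + 397125074750 - 207890420102 - 142798995930 + 60356673280 + 37027355200 - 12292341831 - 6620830889 + 1653668665 + 761002156 - 133230930 - 49995925 + 5392783 + 1505499 - 75175 - 12310 + 101 + 2
= 1527273599625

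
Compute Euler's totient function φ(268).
132

268 = 2^2 × 67
φ(n) = n × ∏(1 - 1/p) for each prime p dividing n
φ(268) = 268 × (1 - 1/2) × (1 - 1/67) = 132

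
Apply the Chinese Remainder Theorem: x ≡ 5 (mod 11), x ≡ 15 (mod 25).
115

Using Chinese Remainder Theorem:
M = 11 × 25 = 275
M1 = 25, M2 = 11
y1 = 25^(-1) mod 11 = 4
y2 = 11^(-1) mod 25 = 16
x = (5×25×4 + 15×11×16) mod 275 = 115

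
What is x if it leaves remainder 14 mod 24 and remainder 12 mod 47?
1046

Using Chinese Remainder Theorem:
M = 24 × 47 = 1128
M1 = 47, M2 = 24
y1 = 47^(-1) mod 24 = 23
y2 = 24^(-1) mod 47 = 2
x = (14×47×23 + 12×24×2) mod 1128 = 1046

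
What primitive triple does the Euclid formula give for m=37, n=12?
(1225, 888, 1513)

Euclid's formula: a = m² - n², b = 2mn, c = m² + n²
m = 37, n = 12
a = 37² - 12² = 1369 - 144 = 1225
b = 2 × 37 × 12 = 888
c = 37² + 12² = 1369 + 144 = 1513
Verification: 1225² + 888² = 1500625 + 788544 = 2289169 = 1513² ✓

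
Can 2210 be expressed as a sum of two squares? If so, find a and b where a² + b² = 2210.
1² + 47² (a=1, b=47)

Factorization: 2210 = 2 × 5 × 13 × 17
By Fermat: n is sum of two squares iff every prime p ≡ 3 (mod 4) appears to even power.
All primes ≡ 3 (mod 4) appear to even power.
Search a = 0, 1, 2, … for 2210 - a² a perfect square: first hit at a = 1: 2210 - 1 = 2209 = 47².
2210 = 1² + 47² = 1 + 2209 ✓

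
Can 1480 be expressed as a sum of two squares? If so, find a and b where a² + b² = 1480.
6² + 38² (a=6, b=38)

Factorization: 1480 = 2^3 × 5 × 37
By Fermat: n is sum of two squares iff every prime p ≡ 3 (mod 4) appears to even power.
All primes ≡ 3 (mod 4) appear to even power.
Search a = 0, 1, 2, … for 1480 - a² a perfect square: first hit at a = 6: 1480 - 36 = 1444 = 38².
1480 = 6² + 38² = 36 + 1444 ✓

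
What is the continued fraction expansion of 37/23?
[1; 1, 1, 1, 1, 4]

Euclidean algorithm steps:
37 = 1 × 23 + 14
23 = 1 × 14 + 9
14 = 1 × 9 + 5
9 = 1 × 5 + 4
5 = 1 × 4 + 1
4 = 4 × 1 + 0
Continued fraction: [1; 1, 1, 1, 1, 4]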